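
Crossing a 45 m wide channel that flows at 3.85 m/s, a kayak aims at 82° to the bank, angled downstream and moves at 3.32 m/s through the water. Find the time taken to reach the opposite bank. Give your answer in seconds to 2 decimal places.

13.69 s

The component of the kayak's velocity perpendicular to the bank is 3.32 × sin 82° = 3.288 m/s.
Only the cross-stream component determines the crossing time; the current contributes nothing perpendicular to the bank.
Time = 45 / 3.288 = 13.687 s.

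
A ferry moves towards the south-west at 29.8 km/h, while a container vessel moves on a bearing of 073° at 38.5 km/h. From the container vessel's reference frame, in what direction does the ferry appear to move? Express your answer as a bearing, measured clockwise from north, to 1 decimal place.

Taking east as x and north as y: ferry velocity = (-21.072, -21.072) km/h; container vessel velocity = (36.818, 11.256) km/h.
Velocity of ferry relative to container vessel = (-21.072, -21.072) − (36.818, 11.256) = (-57.890, -32.328) km/h.
Bearing = atan2(-57.89, -32.33) = 240.82° clockwise from north.

240.8°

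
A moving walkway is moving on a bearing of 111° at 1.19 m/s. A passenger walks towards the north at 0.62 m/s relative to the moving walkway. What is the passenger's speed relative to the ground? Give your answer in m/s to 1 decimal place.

1.1 m/s

Taking east as x and north as y: moving walkway velocity = (1.111, -0.426) m/s; passenger velocity relative to moving walkway = (0.000, 0.620) m/s.
Velocity relative to ground = (1.111, -0.426) + (0.000, 0.620) = (1.111, 0.194) m/s.
Speed = |(1.111, 0.194)| = 1.128 m/s.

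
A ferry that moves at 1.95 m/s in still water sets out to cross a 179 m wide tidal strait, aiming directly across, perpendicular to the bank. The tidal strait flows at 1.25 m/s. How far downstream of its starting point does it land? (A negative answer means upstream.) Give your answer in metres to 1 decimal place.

Perpendicular speed = 1.950 m/s; crossing time = 179 / 1.950 = 91.795 s.
Net downstream speed = 1.250 m/s.
Drift = 1.250 × 91.795 = 114.744 m (downstream).

114.7 m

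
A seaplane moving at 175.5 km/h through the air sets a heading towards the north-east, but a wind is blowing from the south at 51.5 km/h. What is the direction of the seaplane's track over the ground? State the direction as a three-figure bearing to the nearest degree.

035°

Taking east as x and north as y: velocity relative to the air = (124.097, 124.097) km/h; the air relative to ground = (0.000, 51.500) km/h.
Velocity relative to ground = (124.097, 124.097) + (0.000, 51.500) = (124.097, 175.597) km/h.
Bearing = atan2(124.10, 175.60) = 35.25° clockwise from north.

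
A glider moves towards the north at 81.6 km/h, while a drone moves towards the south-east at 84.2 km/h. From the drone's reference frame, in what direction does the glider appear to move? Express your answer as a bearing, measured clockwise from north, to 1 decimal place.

Taking east as x and north as y: glider velocity = (0.000, 81.600) km/h; drone velocity = (59.538, -59.538) km/h.
Velocity of glider relative to drone = (0.000, 81.600) − (59.538, -59.538) = (-59.538, 141.138) km/h.
Bearing = atan2(-59.54, 141.14) = 337.13° clockwise from north.

337.1°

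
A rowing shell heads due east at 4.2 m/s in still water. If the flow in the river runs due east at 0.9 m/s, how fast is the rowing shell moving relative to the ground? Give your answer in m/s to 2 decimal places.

5.10 m/s

Taking east as x and north as y: velocity relative to the water = (4.200, 0.000) m/s; the water relative to ground = (0.900, 0.000) m/s.
Velocity relative to ground = (4.200, 0.000) + (0.900, 0.000) = (5.100, 0.000) m/s.
Speed = |(5.100, 0.000)| = 5.100 m/s.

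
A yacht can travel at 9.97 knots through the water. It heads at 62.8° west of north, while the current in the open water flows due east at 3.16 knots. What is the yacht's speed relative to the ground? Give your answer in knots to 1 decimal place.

Taking east as x and north as y: velocity relative to the water = (-8.867, 4.557) knots; the water relative to ground = (3.160, 0.000) knots.
Velocity relative to ground = (-8.867, 4.557) + (3.160, 0.000) = (-5.707, 4.557) knots.
Speed = |(-5.707, 4.557)| = 7.304 knots.

7.3 knots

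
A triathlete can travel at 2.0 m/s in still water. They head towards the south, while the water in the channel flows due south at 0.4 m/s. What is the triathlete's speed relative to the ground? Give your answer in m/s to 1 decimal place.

Taking east as x and north as y: velocity relative to the water = (0.000, -2.000) m/s; the water relative to ground = (0.000, -0.400) m/s.
Velocity relative to ground = (0.000, -2.000) + (0.000, -0.400) = (0.000, -2.400) m/s.
Speed = |(0.000, -2.400)| = 2.400 m/s.

2.4 m/s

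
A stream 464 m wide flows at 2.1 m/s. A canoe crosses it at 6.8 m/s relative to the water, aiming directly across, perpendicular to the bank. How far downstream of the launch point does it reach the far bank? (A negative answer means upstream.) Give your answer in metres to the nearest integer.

143 m

Perpendicular speed = 6.800 m/s; crossing time = 464 / 6.800 = 68.235 s.
Net downstream speed = 2.100 m/s.
Drift = 2.100 × 68.235 = 143.294 m (downstream).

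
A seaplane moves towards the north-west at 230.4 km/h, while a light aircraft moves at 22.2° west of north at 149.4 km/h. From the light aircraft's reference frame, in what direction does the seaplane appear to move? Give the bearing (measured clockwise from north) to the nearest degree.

283°

Taking east as x and north as y: seaplane velocity = (-162.917, 162.917) km/h; light aircraft velocity = (-56.449, 138.325) km/h.
Velocity of seaplane relative to light aircraft = (-162.917, 162.917) − (-56.449, 138.325) = (-106.468, 24.592) km/h.
Bearing = atan2(-106.47, 24.59) = 283.01° clockwise from north.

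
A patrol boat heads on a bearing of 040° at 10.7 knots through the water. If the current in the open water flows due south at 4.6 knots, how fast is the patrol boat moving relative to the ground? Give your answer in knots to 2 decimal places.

7.76 knots

Taking east as x and north as y: velocity relative to the water = (6.878, 8.197) knots; the water relative to ground = (0.000, -4.600) knots.
Velocity relative to ground = (6.878, 8.197) + (0.000, -4.600) = (6.878, 3.597) knots.
Speed = |(6.878, 3.597)| = 7.761 knots.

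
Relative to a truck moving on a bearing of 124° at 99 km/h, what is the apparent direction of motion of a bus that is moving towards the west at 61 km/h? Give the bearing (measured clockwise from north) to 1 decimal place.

291.2°

Taking east as x and north as y: bus velocity = (-61.000, 0.000) km/h; truck velocity = (82.075, -55.360) km/h.
Velocity of bus relative to truck = (-61.000, 0.000) − (82.075, -55.360) = (-143.075, 55.360) km/h.
Bearing = atan2(-143.07, 55.36) = 291.15° clockwise from north.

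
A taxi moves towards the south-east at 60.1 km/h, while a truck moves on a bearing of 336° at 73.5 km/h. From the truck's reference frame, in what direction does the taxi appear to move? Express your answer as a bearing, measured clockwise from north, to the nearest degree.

147°

Taking east as x and north as y: taxi velocity = (42.497, -42.497) km/h; truck velocity = (-29.895, 67.146) km/h.
Velocity of taxi relative to truck = (42.497, -42.497) − (-29.895, 67.146) = (72.392, -109.643) km/h.
Bearing = atan2(72.39, -109.64) = 146.56° clockwise from north.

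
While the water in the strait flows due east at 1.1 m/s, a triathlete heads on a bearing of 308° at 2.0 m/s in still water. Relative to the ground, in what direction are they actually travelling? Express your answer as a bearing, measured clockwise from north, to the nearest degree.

339°

Taking east as x and north as y: velocity relative to the water = (-1.576, 1.231) m/s; the water relative to ground = (1.100, 0.000) m/s.
Velocity relative to ground = (-1.576, 1.231) + (1.100, 0.000) = (-0.476, 1.231) m/s.
Bearing = atan2(-0.48, 1.23) = 338.86° clockwise from north.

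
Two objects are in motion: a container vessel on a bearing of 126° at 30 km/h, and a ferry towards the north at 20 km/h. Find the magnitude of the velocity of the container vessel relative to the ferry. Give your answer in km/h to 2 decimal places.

Taking east as x and north as y: container vessel velocity = (24.271, -17.634) km/h; ferry velocity = (0.000, 20.000) km/h.
Velocity of container vessel relative to ferry = (24.271, -17.634) − (0.000, 20.000) = (24.271, -37.634) km/h.
Magnitude = |(24.271, -37.634)| = 44.781 km/h.

44.78 km/h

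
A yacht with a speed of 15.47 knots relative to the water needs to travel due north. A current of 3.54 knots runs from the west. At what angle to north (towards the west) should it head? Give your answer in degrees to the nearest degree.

13°

The current pushes perpendicular to the desired track; the heading must have a component into the current equal to 3.54 knots: 15.47 sin θ = 3.54.
sin θ = 0.2288, so θ = 13.228°.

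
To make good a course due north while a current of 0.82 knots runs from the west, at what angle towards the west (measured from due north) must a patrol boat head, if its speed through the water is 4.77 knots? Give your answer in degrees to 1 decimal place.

The current pushes perpendicular to the desired track; the heading must have a component into the current equal to 0.82 knots: 4.77 sin θ = 0.82.
sin θ = 0.1719, so θ = 9.899°.

9.9°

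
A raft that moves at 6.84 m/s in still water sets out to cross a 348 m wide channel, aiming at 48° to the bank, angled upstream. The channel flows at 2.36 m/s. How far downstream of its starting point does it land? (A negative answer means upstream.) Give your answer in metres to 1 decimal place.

-151.8 m

Perpendicular speed = 5.083 m/s; crossing time = 348 / 5.083 = 68.462 s.
Net downstream speed = -2.217 m/s.
Drift = -2.217 × 68.462 = -151.770 m (upstream).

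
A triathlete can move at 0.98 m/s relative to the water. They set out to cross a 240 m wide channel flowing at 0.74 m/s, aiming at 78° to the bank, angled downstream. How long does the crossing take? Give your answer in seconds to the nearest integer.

The component of the triathlete's velocity perpendicular to the bank is 0.98 × sin 78° = 0.959 m/s.
The flow acts along the bank and has no component across it.
Time = 240 / 0.959 = 250.369 s.

250 s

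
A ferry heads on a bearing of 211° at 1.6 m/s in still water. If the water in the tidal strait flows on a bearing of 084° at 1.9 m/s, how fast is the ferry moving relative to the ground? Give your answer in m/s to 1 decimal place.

1.6 m/s

Taking east as x and north as y: velocity relative to the water = (-0.824, -1.371) m/s; the water relative to ground = (1.890, 0.199) m/s.
Velocity relative to ground = (-0.824, -1.371) + (1.890, 0.199) = (1.066, -1.173) m/s.
Speed = |(1.066, -1.173)| = 1.585 m/s.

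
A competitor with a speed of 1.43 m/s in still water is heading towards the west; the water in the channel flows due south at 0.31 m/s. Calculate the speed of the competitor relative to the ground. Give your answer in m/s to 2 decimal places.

Taking east as x and north as y: velocity relative to the water = (-1.430, 0.000) m/s; the water relative to ground = (0.000, -0.310) m/s.
Velocity relative to ground = (-1.430, 0.000) + (0.000, -0.310) = (-1.430, -0.310) m/s.
Speed = |(-1.430, -0.310)| = 1.463 m/s.

1.46 m/s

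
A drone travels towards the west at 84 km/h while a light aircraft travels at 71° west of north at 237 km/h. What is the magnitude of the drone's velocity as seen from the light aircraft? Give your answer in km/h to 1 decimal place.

159.9 km/h

Taking east as x and north as y: drone velocity = (-84.000, 0.000) km/h; light aircraft velocity = (-224.088, 77.160) km/h.
Velocity of drone relative to light aircraft = (-84.000, 0.000) − (-224.088, 77.160) = (140.088, -77.160) km/h.
Magnitude = |(140.088, -77.160)| = 159.932 km/h.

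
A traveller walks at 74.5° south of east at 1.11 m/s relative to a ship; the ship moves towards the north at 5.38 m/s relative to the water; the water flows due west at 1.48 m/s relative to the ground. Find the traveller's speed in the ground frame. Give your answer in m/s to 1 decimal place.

In east/north components (m/s): traveller relative to ship = (0.297, -1.070); ship relative to water = (0.000, 5.380); water relative to ground = (-1.480, 0.000).
Sum = (-1.183, 4.310) m/s.
Speed = |(-1.183, 4.310)| = 4.470 m/s.

4.5 m/s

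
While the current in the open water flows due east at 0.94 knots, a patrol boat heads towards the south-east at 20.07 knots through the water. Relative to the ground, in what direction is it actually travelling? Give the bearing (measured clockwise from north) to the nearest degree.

Taking east as x and north as y: velocity relative to the water = (14.192, -14.192) knots; the water relative to ground = (0.940, 0.000) knots.
Velocity relative to ground = (14.192, -14.192) + (0.940, 0.000) = (15.132, -14.192) knots.
Bearing = atan2(15.13, -14.19) = 133.16° clockwise from north.

133°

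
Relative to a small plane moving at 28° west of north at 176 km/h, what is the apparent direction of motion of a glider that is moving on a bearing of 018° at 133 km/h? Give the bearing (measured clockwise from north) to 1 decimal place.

103.2°

Taking east as x and north as y: glider velocity = (41.099, 126.491) km/h; small plane velocity = (-82.627, 155.399) km/h.
Velocity of glider relative to small plane = (41.099, 126.491) − (-82.627, 155.399) = (123.726, -28.908) km/h.
Bearing = atan2(123.73, -28.91) = 103.15° clockwise from north.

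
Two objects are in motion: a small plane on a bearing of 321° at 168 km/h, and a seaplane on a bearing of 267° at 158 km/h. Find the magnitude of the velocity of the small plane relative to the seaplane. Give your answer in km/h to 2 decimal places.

Taking east as x and north as y: small plane velocity = (-105.726, 130.561) km/h; seaplane velocity = (-157.783, -8.269) km/h.
Velocity of small plane relative to seaplane = (-105.726, 130.561) − (-157.783, -8.269) = (52.058, 138.830) km/h.
Magnitude = |(52.058, 138.830)| = 148.269 km/h.

148.27 km/h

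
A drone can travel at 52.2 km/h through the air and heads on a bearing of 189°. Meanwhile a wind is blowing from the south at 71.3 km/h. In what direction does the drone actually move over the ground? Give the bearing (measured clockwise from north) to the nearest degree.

338°

Taking east as x and north as y: velocity relative to the air = (-8.166, -51.557) km/h; the air relative to ground = (0.000, 71.300) km/h.
Velocity relative to ground = (-8.166, -51.557) + (0.000, 71.300) = (-8.166, 19.743) km/h.
Bearing = atan2(-8.17, 19.74) = 337.53° clockwise from north.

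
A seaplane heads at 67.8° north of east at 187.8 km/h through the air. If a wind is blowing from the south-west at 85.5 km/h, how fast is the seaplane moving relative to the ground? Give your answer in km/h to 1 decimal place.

268.7 km/h

Taking east as x and north as y: velocity relative to the air = (70.958, 173.878) km/h; the air relative to ground = (60.458, 60.458) km/h.
Velocity relative to ground = (70.958, 173.878) + (60.458, 60.458) = (131.416, 234.336) km/h.
Speed = |(131.416, 234.336)| = 268.670 km/h.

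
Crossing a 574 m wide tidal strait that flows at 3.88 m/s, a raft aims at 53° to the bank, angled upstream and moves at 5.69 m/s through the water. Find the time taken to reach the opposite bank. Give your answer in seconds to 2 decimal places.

The component of the raft's velocity perpendicular to the bank is 5.69 × sin 53° = 4.544 m/s.
Only the cross-stream component determines the crossing time; the current contributes nothing perpendicular to the bank.
Time = 574 / 4.544 = 126.314 s.

126.31 s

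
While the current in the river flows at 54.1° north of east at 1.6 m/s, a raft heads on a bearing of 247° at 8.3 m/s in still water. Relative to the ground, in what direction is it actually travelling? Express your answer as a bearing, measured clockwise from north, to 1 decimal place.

253.8°

Taking east as x and north as y: velocity relative to the water = (-7.640, -3.243) m/s; the water relative to ground = (0.938, 1.296) m/s.
Velocity relative to ground = (-7.640, -3.243) + (0.938, 1.296) = (-6.702, -1.947) m/s.
Bearing = atan2(-6.70, -1.95) = 253.80° clockwise from north.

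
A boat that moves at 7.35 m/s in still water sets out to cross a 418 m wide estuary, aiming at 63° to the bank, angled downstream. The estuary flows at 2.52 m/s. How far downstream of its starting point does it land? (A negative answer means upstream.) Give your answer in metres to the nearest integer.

374 m

Perpendicular speed = 6.549 m/s; crossing time = 418 / 6.549 = 63.828 s.
Net downstream speed = 5.857 m/s.
Drift = 5.857 × 63.828 = 373.827 m (downstream).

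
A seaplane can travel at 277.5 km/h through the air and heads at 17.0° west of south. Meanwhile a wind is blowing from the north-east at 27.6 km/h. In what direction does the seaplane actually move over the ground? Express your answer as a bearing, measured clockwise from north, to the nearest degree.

Taking east as x and north as y: velocity relative to the air = (-81.133, -265.375) km/h; the air relative to ground = (-19.516, -19.516) km/h.
Velocity relative to ground = (-81.133, -265.375) + (-19.516, -19.516) = (-100.649, -284.891) km/h.
Bearing = atan2(-100.65, -284.89) = 199.46° clockwise from north.

199°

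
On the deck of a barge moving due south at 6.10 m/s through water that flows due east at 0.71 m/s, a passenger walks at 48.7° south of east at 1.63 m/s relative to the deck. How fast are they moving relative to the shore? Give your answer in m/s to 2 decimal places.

7.54 m/s

In east/north components (m/s): passenger relative to barge = (1.076, -1.225); barge relative to water = (0.000, -6.100); water relative to ground = (0.710, 0.000).
Sum = (1.786, -7.325) m/s.
Speed = |(1.786, -7.325)| = 7.539 m/s.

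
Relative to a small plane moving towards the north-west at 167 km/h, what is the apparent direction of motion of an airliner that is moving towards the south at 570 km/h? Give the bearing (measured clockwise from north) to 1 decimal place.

Taking east as x and north as y: airliner velocity = (0.000, -570.000) km/h; small plane velocity = (-118.087, 118.087) km/h.
Velocity of airliner relative to small plane = (0.000, -570.000) − (-118.087, 118.087) = (118.087, -688.087) km/h.
Bearing = atan2(118.09, -688.09) = 170.26° clockwise from north.

170.3°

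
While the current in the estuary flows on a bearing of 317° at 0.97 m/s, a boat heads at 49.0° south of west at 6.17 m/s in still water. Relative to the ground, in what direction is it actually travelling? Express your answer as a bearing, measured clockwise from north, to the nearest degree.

230°

Taking east as x and north as y: velocity relative to the water = (-4.048, -4.657) m/s; the water relative to ground = (-0.662, 0.709) m/s.
Velocity relative to ground = (-4.048, -4.657) + (-0.662, 0.709) = (-4.709, -3.947) m/s.
Bearing = atan2(-4.71, -3.95) = 230.03° clockwise from north.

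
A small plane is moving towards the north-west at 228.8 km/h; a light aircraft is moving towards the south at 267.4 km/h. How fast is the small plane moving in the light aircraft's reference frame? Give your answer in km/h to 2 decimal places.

Taking east as x and north as y: small plane velocity = (-161.786, 161.786) km/h; light aircraft velocity = (0.000, -267.400) km/h.
Velocity of small plane relative to light aircraft = (-161.786, 161.786) − (0.000, -267.400) = (-161.786, 429.186) km/h.
Magnitude = |(-161.786, 429.186)| = 458.667 km/h.

458.67 km/h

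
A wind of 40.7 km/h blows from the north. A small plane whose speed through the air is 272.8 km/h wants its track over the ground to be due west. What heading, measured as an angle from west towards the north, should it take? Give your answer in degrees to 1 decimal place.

The wind pushes perpendicular to the desired track; the heading must have a component into the wind equal to 40.7 km/h: 272.8 sin θ = 40.7.
sin θ = 0.1492, so θ = 8.580°.

8.6°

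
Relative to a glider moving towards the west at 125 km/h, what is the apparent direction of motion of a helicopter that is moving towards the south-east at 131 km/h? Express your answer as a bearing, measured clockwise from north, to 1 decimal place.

Taking east as x and north as y: helicopter velocity = (92.631, -92.631) km/h; glider velocity = (-125.000, 0.000) km/h.
Velocity of helicopter relative to glider = (92.631, -92.631) − (-125.000, 0.000) = (217.631, -92.631) km/h.
Bearing = atan2(217.63, -92.63) = 113.06° clockwise from north.

113.1°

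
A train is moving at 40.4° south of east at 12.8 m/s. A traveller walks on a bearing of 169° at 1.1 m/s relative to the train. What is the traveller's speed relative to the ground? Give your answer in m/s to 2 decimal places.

13.68 m/s

Taking east as x and north as y: train velocity = (9.748, -8.296) m/s; traveller velocity relative to train = (0.210, -1.080) m/s.
Velocity relative to ground = (9.748, -8.296) + (0.210, -1.080) = (9.958, -9.376) m/s.
Speed = |(9.958, -9.376)| = 13.677 m/s.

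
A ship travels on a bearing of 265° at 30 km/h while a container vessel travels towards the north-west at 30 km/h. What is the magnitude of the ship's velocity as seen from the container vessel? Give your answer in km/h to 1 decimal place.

Taking east as x and north as y: ship velocity = (-29.886, -2.615) km/h; container vessel velocity = (-21.213, 21.213) km/h.
Velocity of ship relative to container vessel = (-29.886, -2.615) − (-21.213, 21.213) = (-8.673, -23.828) km/h.
Magnitude = |(-8.673, -23.828)| = 25.357 km/h.

25.4 km/h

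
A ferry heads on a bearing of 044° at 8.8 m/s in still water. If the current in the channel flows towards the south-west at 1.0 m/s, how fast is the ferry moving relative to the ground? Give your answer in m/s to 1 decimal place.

Taking east as x and north as y: velocity relative to the water = (6.113, 6.330) m/s; the water relative to ground = (-0.707, -0.707) m/s.
Velocity relative to ground = (6.113, 6.330) + (-0.707, -0.707) = (5.406, 5.623) m/s.
Speed = |(5.406, 5.623)| = 7.800 m/s.

7.8 m/s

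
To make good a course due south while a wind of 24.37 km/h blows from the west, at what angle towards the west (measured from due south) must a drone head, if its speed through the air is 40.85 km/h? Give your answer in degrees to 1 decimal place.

36.6°

The wind pushes perpendicular to the desired track; the heading must have a component into the wind equal to 24.37 km/h: 40.85 sin θ = 24.37.
sin θ = 0.5966, so θ = 36.625°.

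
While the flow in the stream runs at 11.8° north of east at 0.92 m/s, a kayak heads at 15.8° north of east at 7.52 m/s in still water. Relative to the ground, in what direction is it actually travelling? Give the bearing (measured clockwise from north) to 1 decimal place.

074.6°

Taking east as x and north as y: velocity relative to the water = (7.236, 2.048) m/s; the water relative to ground = (0.901, 0.188) m/s.
Velocity relative to ground = (7.236, 2.048) + (0.901, 0.188) = (8.136, 2.236) m/s.
Bearing = atan2(8.14, 2.24) = 74.64° clockwise from north.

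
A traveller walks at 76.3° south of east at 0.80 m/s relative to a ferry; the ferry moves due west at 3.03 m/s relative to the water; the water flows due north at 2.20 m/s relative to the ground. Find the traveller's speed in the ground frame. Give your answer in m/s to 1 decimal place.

In east/north components (m/s): traveller relative to ferry = (0.189, -0.777); ferry relative to water = (-3.030, 0.000); water relative to ground = (0.000, 2.200).
Sum = (-2.841, 1.423) m/s.
Speed = |(-2.841, 1.423)| = 3.177 m/s.

3.2 m/s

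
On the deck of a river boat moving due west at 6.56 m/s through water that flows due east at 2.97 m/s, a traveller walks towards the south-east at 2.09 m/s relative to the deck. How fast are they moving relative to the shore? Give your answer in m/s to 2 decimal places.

In east/north components (m/s): traveller relative to river boat = (1.478, -1.478); river boat relative to water = (-6.560, 0.000); water relative to ground = (2.970, 0.000).
Sum = (-2.112, -1.478) m/s.
Speed = |(-2.112, -1.478)| = 2.578 m/s.

2.58 m/s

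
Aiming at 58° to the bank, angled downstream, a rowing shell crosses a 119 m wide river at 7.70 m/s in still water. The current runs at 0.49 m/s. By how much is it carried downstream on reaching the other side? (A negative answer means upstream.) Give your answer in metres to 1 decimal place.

83.3 m

Perpendicular speed = 6.530 m/s; crossing time = 119 / 6.530 = 18.224 s.
Net downstream speed = 4.570 m/s.
Drift = 4.570 × 18.224 = 83.289 m (downstream).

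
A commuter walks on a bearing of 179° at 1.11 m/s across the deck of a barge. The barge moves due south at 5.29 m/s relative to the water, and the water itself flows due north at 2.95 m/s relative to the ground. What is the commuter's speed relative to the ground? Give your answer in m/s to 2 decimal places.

3.45 m/s

In east/north components (m/s): commuter relative to barge = (0.019, -1.110); barge relative to water = (0.000, -5.290); water relative to ground = (0.000, 2.950).
Sum = (0.019, -3.450) m/s.
Speed = |(0.019, -3.450)| = 3.450 m/s.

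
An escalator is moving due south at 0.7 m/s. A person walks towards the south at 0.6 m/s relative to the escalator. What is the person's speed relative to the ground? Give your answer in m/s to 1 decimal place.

Taking east as x and north as y: escalator velocity = (0.000, -0.700) m/s; person velocity relative to escalator = (0.000, -0.600) m/s.
Velocity relative to ground = (0.000, -0.700) + (0.000, -0.600) = (0.000, -1.300) m/s.
Speed = |(0.000, -1.300)| = 1.300 m/s.

1.3 m/s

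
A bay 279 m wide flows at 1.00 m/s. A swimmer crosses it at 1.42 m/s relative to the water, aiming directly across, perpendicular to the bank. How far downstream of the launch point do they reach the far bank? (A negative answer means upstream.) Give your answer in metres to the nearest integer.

Perpendicular speed = 1.420 m/s; crossing time = 279 / 1.420 = 196.479 s.
Net downstream speed = 1.000 m/s.
Drift = 1.000 × 196.479 = 196.479 m (downstream).

196 m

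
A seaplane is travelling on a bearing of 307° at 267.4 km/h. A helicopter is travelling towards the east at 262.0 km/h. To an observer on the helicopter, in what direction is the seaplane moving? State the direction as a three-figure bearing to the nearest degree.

289°

Taking east as x and north as y: seaplane velocity = (-213.555, 160.925) km/h; helicopter velocity = (262.000, 0.000) km/h.
Velocity of seaplane relative to helicopter = (-213.555, 160.925) − (262.000, 0.000) = (-475.555, 160.925) km/h.
Bearing = atan2(-475.56, 160.93) = 288.70° clockwise from north.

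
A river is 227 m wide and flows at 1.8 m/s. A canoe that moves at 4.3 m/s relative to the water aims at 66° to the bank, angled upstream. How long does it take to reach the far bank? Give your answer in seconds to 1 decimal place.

57.8 s

The component of the canoe's velocity perpendicular to the bank is 4.3 × sin 66° = 3.928 m/s.
The flow acts along the bank and has no component across it.
Time = 227 / 3.928 = 57.787 s.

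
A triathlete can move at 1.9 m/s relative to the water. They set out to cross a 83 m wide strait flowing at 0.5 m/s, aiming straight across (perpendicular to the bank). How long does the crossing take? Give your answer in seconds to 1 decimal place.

The component of the triathlete's velocity perpendicular to the bank is 1.9 m/s.
The current is parallel to the bank, so it does not affect the crossing time.
Time = 83 / 1.900 = 43.684 s.

43.7 s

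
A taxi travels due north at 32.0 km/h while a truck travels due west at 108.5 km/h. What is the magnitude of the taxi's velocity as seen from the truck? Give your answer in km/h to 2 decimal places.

113.12 km/h

Taking east as x and north as y: taxi velocity = (0.000, 32.000) km/h; truck velocity = (-108.500, 0.000) km/h.
Velocity of taxi relative to truck = (0.000, 32.000) − (-108.500, 0.000) = (108.500, 32.000) km/h.
Magnitude = |(108.500, 32.000)| = 113.121 km/h.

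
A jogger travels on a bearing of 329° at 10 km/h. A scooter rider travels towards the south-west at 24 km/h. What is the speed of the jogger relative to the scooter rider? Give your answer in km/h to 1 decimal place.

28.1 km/h

Taking east as x and north as y: jogger velocity = (-5.150, 8.572) km/h; scooter rider velocity = (-16.971, -16.971) km/h.
Velocity of jogger relative to scooter rider = (-5.150, 8.572) − (-16.971, -16.971) = (11.820, 25.542) km/h.
Magnitude = |(11.820, 25.542)| = 28.145 km/h.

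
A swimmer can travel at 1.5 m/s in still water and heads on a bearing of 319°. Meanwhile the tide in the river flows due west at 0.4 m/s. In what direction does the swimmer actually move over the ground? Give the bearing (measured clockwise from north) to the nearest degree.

309°

Taking east as x and north as y: velocity relative to the water = (-0.984, 1.132) m/s; the water relative to ground = (-0.400, 0.000) m/s.
Velocity relative to ground = (-0.984, 1.132) + (-0.400, 0.000) = (-1.384, 1.132) m/s.
Bearing = atan2(-1.38, 1.13) = 309.28° clockwise from north.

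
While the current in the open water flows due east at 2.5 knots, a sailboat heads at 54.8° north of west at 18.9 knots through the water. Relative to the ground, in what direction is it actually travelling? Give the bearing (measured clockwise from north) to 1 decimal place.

331.5°

Taking east as x and north as y: velocity relative to the water = (-10.895, 15.444) knots; the water relative to ground = (2.500, 0.000) knots.
Velocity relative to ground = (-10.895, 15.444) + (2.500, 0.000) = (-8.395, 15.444) knots.
Bearing = atan2(-8.39, 15.44) = 331.47° clockwise from north.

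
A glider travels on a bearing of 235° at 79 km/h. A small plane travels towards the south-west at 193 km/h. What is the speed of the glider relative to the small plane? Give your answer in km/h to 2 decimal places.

Taking east as x and north as y: glider velocity = (-64.713, -45.313) km/h; small plane velocity = (-136.472, -136.472) km/h.
Velocity of glider relative to small plane = (-64.713, -45.313) − (-136.472, -136.472) = (71.759, 91.159) km/h.
Magnitude = |(71.759, 91.159)| = 116.014 km/h.

116.01 km/h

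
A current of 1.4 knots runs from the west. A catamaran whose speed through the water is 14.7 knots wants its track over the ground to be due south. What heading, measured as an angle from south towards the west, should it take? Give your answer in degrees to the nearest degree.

5°

The current pushes perpendicular to the desired track; the heading must have a component into the current equal to 1.4 knots: 14.7 sin θ = 1.4.
sin θ = 0.0952, so θ = 5.465°.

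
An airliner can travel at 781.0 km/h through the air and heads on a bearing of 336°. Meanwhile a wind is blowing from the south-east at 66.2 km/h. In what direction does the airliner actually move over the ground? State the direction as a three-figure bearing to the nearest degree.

334°

Taking east as x and north as y: velocity relative to the air = (-317.661, 713.479) km/h; the air relative to ground = (-46.810, 46.810) km/h.
Velocity relative to ground = (-317.661, 713.479) + (-46.810, 46.810) = (-364.472, 760.289) km/h.
Bearing = atan2(-364.47, 760.29) = 334.39° clockwise from north.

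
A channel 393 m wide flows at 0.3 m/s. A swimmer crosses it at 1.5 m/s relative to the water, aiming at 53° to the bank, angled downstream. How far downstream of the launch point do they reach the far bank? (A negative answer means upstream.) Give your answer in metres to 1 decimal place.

394.6 m

Perpendicular speed = 1.198 m/s; crossing time = 393 / 1.198 = 328.060 s.
Net downstream speed = 1.203 m/s.
Drift = 1.203 × 328.060 = 394.565 m (downstream).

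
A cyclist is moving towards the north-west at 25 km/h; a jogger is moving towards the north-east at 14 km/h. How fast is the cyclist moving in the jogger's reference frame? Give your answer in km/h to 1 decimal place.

Taking east as x and north as y: cyclist velocity = (-17.678, 17.678) km/h; jogger velocity = (9.899, 9.899) km/h.
Velocity of cyclist relative to jogger = (-17.678, 17.678) − (9.899, 9.899) = (-27.577, 7.778) km/h.
Magnitude = |(-27.577, 7.778)| = 28.653 km/h.

28.7 km/h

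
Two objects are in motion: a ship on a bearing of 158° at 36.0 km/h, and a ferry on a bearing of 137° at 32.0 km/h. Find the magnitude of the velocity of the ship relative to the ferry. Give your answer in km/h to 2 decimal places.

Taking east as x and north as y: ship velocity = (13.486, -33.379) km/h; ferry velocity = (21.824, -23.403) km/h.
Velocity of ship relative to ferry = (13.486, -33.379) − (21.824, -23.403) = (-8.338, -9.975) km/h.
Magnitude = |(-8.338, -9.975)| = 13.001 km/h.

13.00 km/h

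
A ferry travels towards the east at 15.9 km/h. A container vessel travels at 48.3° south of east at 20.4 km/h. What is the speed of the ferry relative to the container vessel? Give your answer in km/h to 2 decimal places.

Taking east as x and north as y: ferry velocity = (15.900, 0.000) km/h; container vessel velocity = (13.571, -15.231) km/h.
Velocity of ferry relative to container vessel = (15.900, 0.000) − (13.571, -15.231) = (2.329, 15.231) km/h.
Magnitude = |(2.329, 15.231)| = 15.408 km/h.

15.41 km/h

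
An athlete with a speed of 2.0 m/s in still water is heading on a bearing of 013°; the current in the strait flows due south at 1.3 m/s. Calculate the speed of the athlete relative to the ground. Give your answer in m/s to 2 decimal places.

0.79 m/s

Taking east as x and north as y: velocity relative to the water = (0.450, 1.949) m/s; the water relative to ground = (0.000, -1.300) m/s.
Velocity relative to ground = (0.450, 1.949) + (0.000, -1.300) = (0.450, 0.649) m/s.
Speed = |(0.450, 0.649)| = 0.789 m/s.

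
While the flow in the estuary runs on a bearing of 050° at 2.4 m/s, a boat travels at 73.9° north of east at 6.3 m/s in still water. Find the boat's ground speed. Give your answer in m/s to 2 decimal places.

8.40 m/s

Taking east as x and north as y: velocity relative to the water = (1.747, 6.053) m/s; the water relative to ground = (1.839, 1.543) m/s.
Velocity relative to ground = (1.747, 6.053) + (1.839, 1.543) = (3.586, 7.596) m/s.
Speed = |(3.586, 7.596)| = 8.399 m/s.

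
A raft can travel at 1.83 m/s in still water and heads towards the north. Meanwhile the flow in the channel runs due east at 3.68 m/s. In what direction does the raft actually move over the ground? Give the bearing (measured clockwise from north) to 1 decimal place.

Taking east as x and north as y: velocity relative to the water = (0.000, 1.830) m/s; the water relative to ground = (3.680, 0.000) m/s.
Velocity relative to ground = (0.000, 1.830) + (3.680, 0.000) = (3.680, 1.830) m/s.
Bearing = atan2(3.68, 1.83) = 63.56° clockwise from north.

063.6°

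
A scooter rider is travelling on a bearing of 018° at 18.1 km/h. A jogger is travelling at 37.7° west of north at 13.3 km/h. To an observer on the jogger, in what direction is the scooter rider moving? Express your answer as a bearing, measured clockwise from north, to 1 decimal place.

Taking east as x and north as y: scooter rider velocity = (5.593, 17.214) km/h; jogger velocity = (-8.133, 10.523) km/h.
Velocity of scooter rider relative to jogger = (5.593, 17.214) − (-8.133, 10.523) = (13.727, 6.691) km/h.
Bearing = atan2(13.73, 6.69) = 64.01° clockwise from north.

064.0°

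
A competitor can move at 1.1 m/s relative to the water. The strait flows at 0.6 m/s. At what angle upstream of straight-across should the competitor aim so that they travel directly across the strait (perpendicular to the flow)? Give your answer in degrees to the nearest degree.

33°

To cancel the current, the upstream component of the competitor's velocity must equal the flow: 1.1 sin θ = 0.6.
sin θ = 0.6 / 1.1 = 0.5455.
θ = arcsin(0.5455) = 33.056°.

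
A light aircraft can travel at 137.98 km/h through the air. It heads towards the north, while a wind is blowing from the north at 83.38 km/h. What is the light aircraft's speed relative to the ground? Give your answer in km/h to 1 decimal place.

54.6 km/h

Taking east as x and north as y: velocity relative to the air = (0.000, 137.980) km/h; the air relative to ground = (0.000, -83.380) km/h.
Velocity relative to ground = (0.000, 137.980) + (0.000, -83.380) = (0.000, 54.600) km/h.
Speed = |(0.000, 54.600)| = 54.600 km/h.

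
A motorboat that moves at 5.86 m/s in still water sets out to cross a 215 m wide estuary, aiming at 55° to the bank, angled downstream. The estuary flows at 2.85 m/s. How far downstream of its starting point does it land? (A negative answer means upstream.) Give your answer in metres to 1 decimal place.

Perpendicular speed = 4.800 m/s; crossing time = 215 / 4.800 = 44.790 s.
Net downstream speed = 6.211 m/s.
Drift = 6.211 × 44.790 = 278.195 m (downstream).

278.2 m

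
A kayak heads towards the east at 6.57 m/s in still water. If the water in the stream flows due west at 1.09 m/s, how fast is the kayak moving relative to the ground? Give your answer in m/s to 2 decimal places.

5.48 m/s

Taking east as x and north as y: velocity relative to the water = (6.570, 0.000) m/s; the water relative to ground = (-1.090, 0.000) m/s.
Velocity relative to ground = (6.570, 0.000) + (-1.090, 0.000) = (5.480, 0.000) m/s.
Speed = |(5.480, 0.000)| = 5.480 m/s.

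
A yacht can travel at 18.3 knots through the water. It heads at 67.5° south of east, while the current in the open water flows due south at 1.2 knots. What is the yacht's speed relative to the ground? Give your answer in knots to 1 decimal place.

19.4 knots

Taking east as x and north as y: velocity relative to the water = (7.003, -16.907) knots; the water relative to ground = (0.000, -1.200) knots.
Velocity relative to ground = (7.003, -16.907) + (0.000, -1.200) = (7.003, -18.107) knots.
Speed = |(7.003, -18.107)| = 19.414 knots.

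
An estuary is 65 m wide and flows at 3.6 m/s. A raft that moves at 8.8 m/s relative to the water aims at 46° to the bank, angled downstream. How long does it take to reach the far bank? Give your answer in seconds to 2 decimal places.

The component of the raft's velocity perpendicular to the bank is 8.8 × sin 46° = 6.330 m/s.
The current is parallel to the bank, so it does not affect the crossing time.
Time = 65 / 6.330 = 10.268 s.

10.27 s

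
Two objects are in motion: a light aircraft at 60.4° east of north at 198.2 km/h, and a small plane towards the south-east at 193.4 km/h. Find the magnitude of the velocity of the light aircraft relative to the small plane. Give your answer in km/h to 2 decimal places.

237.34 km/h

Taking east as x and north as y: light aircraft velocity = (172.334, 97.899) km/h; small plane velocity = (136.754, -136.754) km/h.
Velocity of light aircraft relative to small plane = (172.334, 97.899) − (136.754, -136.754) = (35.579, 234.654) km/h.
Magnitude = |(35.579, 234.654)| = 237.336 km/h.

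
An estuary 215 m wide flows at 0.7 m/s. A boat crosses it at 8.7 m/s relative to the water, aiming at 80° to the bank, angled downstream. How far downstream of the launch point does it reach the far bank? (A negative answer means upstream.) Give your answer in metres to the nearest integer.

Perpendicular speed = 8.568 m/s; crossing time = 215 / 8.568 = 25.094 s.
Net downstream speed = 2.211 m/s.
Drift = 2.211 × 25.094 = 55.476 m (downstream).

55 m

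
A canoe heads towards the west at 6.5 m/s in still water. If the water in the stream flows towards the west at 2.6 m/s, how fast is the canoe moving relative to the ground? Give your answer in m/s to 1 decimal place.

Taking east as x and north as y: velocity relative to the water = (-6.500, 0.000) m/s; the water relative to ground = (-2.600, 0.000) m/s.
Velocity relative to ground = (-6.500, 0.000) + (-2.600, 0.000) = (-9.100, 0.000) m/s.
Speed = |(-9.100, 0.000)| = 9.100 m/s.

9.1 m/s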